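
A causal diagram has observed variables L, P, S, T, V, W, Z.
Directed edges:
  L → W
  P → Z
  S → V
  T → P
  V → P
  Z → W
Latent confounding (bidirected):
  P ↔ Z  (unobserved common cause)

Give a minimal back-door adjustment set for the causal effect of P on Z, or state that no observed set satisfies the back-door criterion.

P→Z: no observed back-door set.

desc(P)\{P}={W,Z}; candidates ⊆ {L,S,T,V}.
P↔Z: latent back-door arc(s) into P.
size 0: {}; under {} P still reaches {S,T,V,W,Z} ∋ Z.
size 1: {L}, {S}, {T} …(+1); under {L} P still reaches {S,T,V,W,Z} ∋ Z.
size 2: {L,S}, {L,T}, {L,V} …(+3); under {L,S} P still reaches {T,V,W,Z} ∋ Z.
P↔Z cannot be blocked by any observed set — no back-door set.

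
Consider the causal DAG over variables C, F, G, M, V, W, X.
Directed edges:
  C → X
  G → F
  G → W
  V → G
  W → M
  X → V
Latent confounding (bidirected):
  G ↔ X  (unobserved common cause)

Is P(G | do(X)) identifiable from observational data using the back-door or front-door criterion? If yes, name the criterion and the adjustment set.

desc(X)\{X}={F,G,M,V,W}; candidates ⊆ {C}.
X↔G: latent back-door arc(s) into X.
size 0: {}; under {} X still reaches {C,F,G,M,W} ∋ G.
size 1: {C}; under {C} X still reaches {F,G,M,W} ∋ G.
X↔G cannot be blocked by any observed set — no back-door set.
{V}: (i) intercepts every directed X→G path; (ii) no back-door X→{V}; (iii) {X} blocks every back-door {V}→G. Front-door holds.
P(G|do(X)) = Σ_{V} P(V|X) Σ_{X'} P(G|V,X')P(X').

P(G|do(X)): frontdoor, adjust for {V}.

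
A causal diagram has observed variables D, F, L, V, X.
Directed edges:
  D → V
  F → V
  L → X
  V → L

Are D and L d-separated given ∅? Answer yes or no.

Bayes-Ball from D | ∅ reaches {L,V,X}.
L ∈ reach(D|∅) ⇒ D ⊥̸ L | ∅.

No — D and L are d-connected given ∅.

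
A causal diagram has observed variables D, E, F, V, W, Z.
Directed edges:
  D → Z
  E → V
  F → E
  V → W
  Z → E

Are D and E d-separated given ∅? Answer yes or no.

Bayes-Ball from D | ∅ reaches {E,V,W,Z}.
E ∈ reach(D|∅) ⇒ D ⊥̸ E | ∅.

No — D and E are d-connected given ∅.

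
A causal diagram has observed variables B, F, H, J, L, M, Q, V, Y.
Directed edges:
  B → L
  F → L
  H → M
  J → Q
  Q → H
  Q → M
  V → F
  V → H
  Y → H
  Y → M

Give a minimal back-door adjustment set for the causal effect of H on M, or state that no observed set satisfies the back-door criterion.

H→M: minimal back-door set {Q, Y}.

desc(H)\{H}={M}; candidates ⊆ {B,F,J,L,Q,V,Y}.
size 0: {}; under {} H still reaches {F,J,L,M,Q,V,Y} ∋ M.
size 1: {B}, {F}, {J} …(+4); under {B} H still reaches {F,J,L,M,Q,V,Y} ∋ M.
{Q,Y}: H⊥M given {Q,Y} in G with H→· removed — back-door holds.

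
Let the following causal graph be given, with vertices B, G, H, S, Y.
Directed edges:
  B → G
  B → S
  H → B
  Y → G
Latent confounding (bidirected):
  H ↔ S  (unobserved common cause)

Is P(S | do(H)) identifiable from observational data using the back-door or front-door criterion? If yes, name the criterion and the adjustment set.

P(S|do(H)): frontdoor, adjust for {B}.

desc(H)\{H}={B,G,S}; candidates ⊆ {Y}.
H↔S: latent back-door arc(s) into H.
size 0: {}; under {} H still reaches {S} ∋ S.
size 1: {Y}; under {Y} H still reaches {S} ∋ S.
H↔S cannot be blocked by any observed set — no back-door set.
{B}: (i) intercepts every directed H→S path; (ii) no back-door H→{B}; (iii) {H} blocks every back-door {B}→S. Front-door holds.
P(S|do(H)) = Σ_{B} P(B|H) Σ_{H'} P(S|B,H')P(H').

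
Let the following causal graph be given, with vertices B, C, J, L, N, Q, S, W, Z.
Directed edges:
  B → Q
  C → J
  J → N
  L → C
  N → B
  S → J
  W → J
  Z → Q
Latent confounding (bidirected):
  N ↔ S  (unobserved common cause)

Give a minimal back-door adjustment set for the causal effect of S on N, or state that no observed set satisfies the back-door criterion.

desc(S)\{S}={B,J,N,Q}; candidates ⊆ {C,L,W,Z}.
S↔N: latent back-door arc(s) into S.
size 0: {}; under {} S still reaches {B,N,Q} ∋ N.
size 1: {C}, {L}, {W} …(+1); under {C} S still reaches {B,N,Q} ∋ N.
size 2: {C,L}, {C,W}, {C,Z} …(+3); under {C,L} S still reaches {B,N,Q} ∋ N.
S↔N cannot be blocked by any observed set — no back-door set.

S→N: no observed back-door set.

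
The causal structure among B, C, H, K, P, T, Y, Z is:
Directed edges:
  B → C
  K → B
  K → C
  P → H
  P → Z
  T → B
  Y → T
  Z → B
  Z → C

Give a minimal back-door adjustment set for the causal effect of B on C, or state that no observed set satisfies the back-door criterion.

desc(B)\{B}={C}; candidates ⊆ {H,K,P,T,Y,Z}.
size 0: {}; under {} B still reaches {C,H,K,P,T,Y,Z} ∋ C.
size 1: {H}, {K}, {P} …(+3); under {H} B still reaches {C,K,P,T,Y,Z} ∋ C.
{K,Z}: B⊥C given {K,Z} in G with B→· removed — back-door holds.

B→C: minimal back-door set {K, Z}.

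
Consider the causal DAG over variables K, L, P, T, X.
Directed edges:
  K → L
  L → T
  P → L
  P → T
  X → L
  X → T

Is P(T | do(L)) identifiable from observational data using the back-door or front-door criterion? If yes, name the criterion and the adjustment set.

desc(L)\{L}={T}; candidates ⊆ {K,P,X}.
size 0: {}; under {} L still reaches {K,P,T,X} ∋ T.
size 1: {K}, {P}, {X}; under {K} L still reaches {P,T,X} ∋ T.
{P,X}: L⊥T given {P,X} in G with L→· removed — back-door holds.
P(T|do(L)) = Σ_{P,X} P(T|L,P,X)·P(P,X).

P(T|do(L)): backdoor, adjust for {P, X}.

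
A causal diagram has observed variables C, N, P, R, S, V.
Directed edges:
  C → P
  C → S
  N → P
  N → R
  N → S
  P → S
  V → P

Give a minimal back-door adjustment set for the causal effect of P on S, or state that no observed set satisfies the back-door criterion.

P→S: minimal back-door set {C, N}.

desc(P)\{P}={S}; candidates ⊆ {C,N,R,V}.
size 0: {}; under {} P still reaches {C,N,R,S,V} ∋ S.
size 1: {C}, {N}, {R} …(+1); under {C} P still reaches {N,R,S,V} ∋ S.
{C,N}: P⊥S given {C,N} in G with P→· removed — back-door holds.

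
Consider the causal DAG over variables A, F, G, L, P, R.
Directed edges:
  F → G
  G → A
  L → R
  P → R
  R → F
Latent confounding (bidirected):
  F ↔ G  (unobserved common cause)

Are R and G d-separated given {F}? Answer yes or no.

Bayes-Ball from R | {F} reaches {A,G,L,P}.
G ∈ reach(R|{F}) ⇒ R ⊥̸ G | {F}.

No — R and G are d-connected given {F}.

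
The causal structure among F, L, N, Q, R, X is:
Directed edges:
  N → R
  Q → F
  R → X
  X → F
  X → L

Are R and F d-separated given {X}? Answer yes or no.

Bayes-Ball from R | {X} reaches {N}.
F ∉ reach(R|{X}) ⇒ R ⊥ F | {X}.

Yes — R ⊥ F | {X}.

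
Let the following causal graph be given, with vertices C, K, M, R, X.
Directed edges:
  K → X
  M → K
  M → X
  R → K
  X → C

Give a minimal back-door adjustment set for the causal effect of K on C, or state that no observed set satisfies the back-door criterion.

desc(K)\{K}={C,X}; candidates ⊆ {M,R}.
size 0: {}; under {} K still reaches {C,M,R,X} ∋ C.
{M}: K⊥C given {M} in G with K→· removed — back-door holds.

K→C: minimal back-door set {M}.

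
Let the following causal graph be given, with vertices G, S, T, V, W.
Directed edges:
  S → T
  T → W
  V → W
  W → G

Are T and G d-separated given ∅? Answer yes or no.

Bayes-Ball from T | ∅ reaches {G,S,W}.
G ∈ reach(T|∅) ⇒ T ⊥̸ G | ∅.

No — T and G are d-connected given ∅.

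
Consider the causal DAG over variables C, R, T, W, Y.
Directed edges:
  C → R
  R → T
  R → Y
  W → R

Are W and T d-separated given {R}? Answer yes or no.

Yes — W ⊥ T | {R}.

Bayes-Ball from W | {R} reaches {C}.
T ∉ reach(W|{R}) ⇒ W ⊥ T | {R}.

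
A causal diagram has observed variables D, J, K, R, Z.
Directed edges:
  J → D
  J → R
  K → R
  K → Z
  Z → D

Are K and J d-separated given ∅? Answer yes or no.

Yes — K ⊥ J | ∅.

Bayes-Ball from K | ∅ reaches {D,R,Z}.
J ∉ reach(K|∅) ⇒ K ⊥ J | ∅.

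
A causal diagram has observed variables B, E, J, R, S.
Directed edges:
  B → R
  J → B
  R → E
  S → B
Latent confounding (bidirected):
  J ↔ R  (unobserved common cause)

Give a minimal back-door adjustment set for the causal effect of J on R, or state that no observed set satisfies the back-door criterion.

desc(J)\{J}={B,E,R}; candidates ⊆ {S}.
J↔R: latent back-door arc(s) into J.
size 0: {}; under {} J still reaches {E,R} ∋ R.
size 1: {S}; under {S} J still reaches {E,R} ∋ R.
J↔R cannot be blocked by any observed set — no back-door set.

J→R: no observed back-door set.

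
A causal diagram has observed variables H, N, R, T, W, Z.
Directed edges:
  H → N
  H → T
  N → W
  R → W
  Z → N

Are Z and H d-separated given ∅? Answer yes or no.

Yes — Z ⊥ H | ∅.

Bayes-Ball from Z | ∅ reaches {N,W}.
H ∉ reach(Z|∅) ⇒ Z ⊥ H | ∅.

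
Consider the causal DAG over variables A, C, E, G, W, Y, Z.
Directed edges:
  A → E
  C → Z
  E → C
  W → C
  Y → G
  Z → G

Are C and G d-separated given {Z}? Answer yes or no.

Bayes-Ball from C | {Z} reaches {A,E,W}.
G ∉ reach(C|{Z}) ⇒ C ⊥ G | {Z}.

Yes — C ⊥ G | {Z}.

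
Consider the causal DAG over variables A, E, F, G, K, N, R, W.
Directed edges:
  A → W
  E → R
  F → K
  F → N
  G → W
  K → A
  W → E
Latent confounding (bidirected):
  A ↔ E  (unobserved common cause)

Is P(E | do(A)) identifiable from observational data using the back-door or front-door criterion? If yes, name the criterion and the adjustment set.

P(E|do(A)): frontdoor, adjust for {W}.

desc(A)\{A}={E,R,W}; candidates ⊆ {F,G,K,N}.
A↔E: latent back-door arc(s) into A.
size 0: {}; under {} A still reaches {E,F,K,N,R} ∋ E.
size 1: {F}, {G}, {K} …(+1); under {F} A still reaches {E,K,R} ∋ E.
size 2: {F,G}, {F,K}, {F,N} …(+3); under {F,G} A still reaches {E,K,R} ∋ E.
A↔E cannot be blocked by any observed set — no back-door set.
{W}: (i) intercepts every directed A→E path; (ii) no back-door A→{W}; (iii) {A} blocks every back-door {W}→E. Front-door holds.
P(E|do(A)) = Σ_{W} P(W|A) Σ_{A'} P(E|W,A')P(A').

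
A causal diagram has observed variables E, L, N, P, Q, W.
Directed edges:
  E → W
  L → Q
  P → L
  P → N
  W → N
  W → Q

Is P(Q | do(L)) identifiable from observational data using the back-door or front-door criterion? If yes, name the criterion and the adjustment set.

P(Q|do(L)): backdoor, adjust for ∅.

desc(L)\{L}={Q}; candidates ⊆ {E,N,P,W}.
∅: L⊥Q given ∅ in G with L→· removed — back-door holds.
P(Q|do(L)) = P(Q|L) — no adjustment needed.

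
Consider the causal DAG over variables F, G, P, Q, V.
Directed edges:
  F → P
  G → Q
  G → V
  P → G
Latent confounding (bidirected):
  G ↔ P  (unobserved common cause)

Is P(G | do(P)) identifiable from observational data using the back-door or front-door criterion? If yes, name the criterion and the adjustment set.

P(G|do(P)): not identifiable (no BD/FD set).

desc(P)\{P}={G,Q,V}; candidates ⊆ {F}.
P↔G: latent back-door arc(s) into P.
size 0: {}; under {} P still reaches {F,G,Q,V} ∋ G.
size 1: {F}; under {F} P still reaches {G,Q,V} ∋ G.
P↔G cannot be blocked by any observed set — no back-door set.
No mediator lies on a directed P→…→G path.
Neither criterion identifies P(G|do(P)) in this graph.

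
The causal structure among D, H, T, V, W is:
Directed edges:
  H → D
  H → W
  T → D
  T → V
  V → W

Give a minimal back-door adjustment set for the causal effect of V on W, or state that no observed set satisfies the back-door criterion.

desc(V)\{V}={W}; candidates ⊆ {D,H,T}.
∅: V⊥W given ∅ in G with V→· removed — back-door holds.

V→W: minimal back-door set ∅.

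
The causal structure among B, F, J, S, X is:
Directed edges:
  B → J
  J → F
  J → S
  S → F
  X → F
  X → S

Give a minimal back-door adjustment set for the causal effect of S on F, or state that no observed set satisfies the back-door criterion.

S→F: minimal back-door set {J, X}.

desc(S)\{S}={F}; candidates ⊆ {B,J,X}.
size 0: {}; under {} S still reaches {B,F,J,X} ∋ F.
size 1: {B}, {J}, {X}; under {B} S still reaches {F,J,X} ∋ F.
{J,X}: S⊥F given {J,X} in G with S→· removed — back-door holds.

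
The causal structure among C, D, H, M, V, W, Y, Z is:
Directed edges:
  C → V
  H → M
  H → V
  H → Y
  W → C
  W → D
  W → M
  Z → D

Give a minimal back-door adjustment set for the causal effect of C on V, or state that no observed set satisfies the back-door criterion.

C→V: minimal back-door set ∅.

desc(C)\{C}={V}; candidates ⊆ {D,H,M,W,Y,Z}.
∅: C⊥V given ∅ in G with C→· removed — back-door holds.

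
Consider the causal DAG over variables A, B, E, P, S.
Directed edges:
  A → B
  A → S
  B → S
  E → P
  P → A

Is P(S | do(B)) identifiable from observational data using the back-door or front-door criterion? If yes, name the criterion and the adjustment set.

P(S|do(B)): backdoor, adjust for {A}.

desc(B)\{B}={S}; candidates ⊆ {A,E,P}.
size 0: {}; under {} B still reaches {A,E,P,S} ∋ S.
{A}: B⊥S given {A} in G with B→· removed — back-door holds.
P(S|do(B)) = Σ_{A} P(S|B,A)·P(A).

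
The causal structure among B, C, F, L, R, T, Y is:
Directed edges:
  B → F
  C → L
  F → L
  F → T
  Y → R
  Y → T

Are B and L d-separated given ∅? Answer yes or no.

No — B and L are d-connected given ∅.

Bayes-Ball from B | ∅ reaches {F,L,T}.
L ∈ reach(B|∅) ⇒ B ⊥̸ L | ∅.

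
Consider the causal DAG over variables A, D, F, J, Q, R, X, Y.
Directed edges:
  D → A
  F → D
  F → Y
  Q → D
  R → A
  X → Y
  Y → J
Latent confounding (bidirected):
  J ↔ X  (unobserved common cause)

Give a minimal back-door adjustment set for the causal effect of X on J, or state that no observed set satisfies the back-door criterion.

desc(X)\{X}={J,Y}; candidates ⊆ {A,D,F,Q,R}.
X↔J: latent back-door arc(s) into X.
size 0: {}; under {} X still reaches {J} ∋ J.
size 1: {A}, {D}, {F} …(+2); under {A} X still reaches {J} ∋ J.
size 2: {A,D}, {A,F}, {A,Q} …(+7); under {A,D} X still reaches {J} ∋ J.
X↔J cannot be blocked by any observed set — no back-door set.

X→J: no observed back-door set.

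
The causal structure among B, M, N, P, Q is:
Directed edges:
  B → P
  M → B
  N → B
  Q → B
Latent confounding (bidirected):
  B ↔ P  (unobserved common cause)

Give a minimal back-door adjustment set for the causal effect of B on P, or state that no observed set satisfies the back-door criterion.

desc(B)\{B}={P}; candidates ⊆ {M,N,Q}.
B↔P: latent back-door arc(s) into B.
size 0: {}; under {} B still reaches {M,N,P,Q} ∋ P.
size 1: {M}, {N}, {Q}; under {M} B still reaches {N,P,Q} ∋ P.
size 2: {M,N}, {M,Q}, {N,Q}; under {M,N} B still reaches {P,Q} ∋ P.
B↔P cannot be blocked by any observed set — no back-door set.

B→P: no observed back-door set.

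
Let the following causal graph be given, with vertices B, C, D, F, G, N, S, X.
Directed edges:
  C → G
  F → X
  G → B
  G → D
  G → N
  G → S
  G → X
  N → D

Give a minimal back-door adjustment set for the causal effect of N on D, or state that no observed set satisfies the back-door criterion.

N→D: minimal back-door set {G}.

desc(N)\{N}={D}; candidates ⊆ {B,C,F,G,S,X}.
size 0: {}; under {} N still reaches {B,C,D,G,S,X} ∋ D.
{G}: N⊥D given {G} in G with N→· removed — back-door holds.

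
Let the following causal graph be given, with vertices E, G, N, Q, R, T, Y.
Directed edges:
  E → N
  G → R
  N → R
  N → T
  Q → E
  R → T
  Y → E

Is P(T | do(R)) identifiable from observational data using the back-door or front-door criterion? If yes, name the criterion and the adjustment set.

P(T|do(R)): backdoor, adjust for {N}.

desc(R)\{R}={T}; candidates ⊆ {E,G,N,Q,Y}.
size 0: {}; under {} R still reaches {E,G,N,Q,T,Y} ∋ T.
{N}: R⊥T given {N} in G with R→· removed — back-door holds.
P(T|do(R)) = Σ_{N} P(T|R,N)·P(N).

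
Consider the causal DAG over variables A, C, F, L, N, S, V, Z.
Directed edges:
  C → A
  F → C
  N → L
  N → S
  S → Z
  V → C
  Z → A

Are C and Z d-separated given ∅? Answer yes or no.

Yes — C ⊥ Z | ∅.

Bayes-Ball from C | ∅ reaches {A,F,V}.
Z ∉ reach(C|∅) ⇒ C ⊥ Z | ∅.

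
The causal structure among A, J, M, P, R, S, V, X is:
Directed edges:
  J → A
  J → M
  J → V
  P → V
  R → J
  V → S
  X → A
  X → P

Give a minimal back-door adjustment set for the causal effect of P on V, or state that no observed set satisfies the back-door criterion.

desc(P)\{P}={S,V}; candidates ⊆ {A,J,M,R,X}.
∅: P⊥V given ∅ in G with P→· removed — back-door holds.

P→V: minimal back-door set ∅.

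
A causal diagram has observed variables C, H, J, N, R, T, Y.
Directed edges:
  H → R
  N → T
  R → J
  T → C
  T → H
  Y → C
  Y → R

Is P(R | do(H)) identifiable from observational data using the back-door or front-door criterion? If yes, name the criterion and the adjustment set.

P(R|do(H)): backdoor, adjust for ∅.

desc(H)\{H}={J,R}; candidates ⊆ {C,N,T,Y}.
∅: H⊥R given ∅ in G with H→· removed — back-door holds.
P(R|do(H)) = P(R|H) — no adjustment needed.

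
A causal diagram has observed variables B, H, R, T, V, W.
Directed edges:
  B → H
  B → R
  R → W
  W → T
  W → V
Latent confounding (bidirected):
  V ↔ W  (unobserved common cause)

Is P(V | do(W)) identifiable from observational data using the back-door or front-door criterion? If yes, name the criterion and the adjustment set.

P(V|do(W)): not identifiable (no BD/FD set).

desc(W)\{W}={T,V}; candidates ⊆ {B,H,R}.
W↔V: latent back-door arc(s) into W.
size 0: {}; under {} W still reaches {B,H,R,V} ∋ V.
size 1: {B}, {H}, {R}; under {B} W still reaches {R,V} ∋ V.
size 2: {B,H}, {B,R}, {H,R}; under {B,H} W still reaches {R,V} ∋ V.
W↔V cannot be blocked by any observed set — no back-door set.
No mediator lies on a directed W→…→V path.
Neither criterion identifies P(V|do(W)) in this graph.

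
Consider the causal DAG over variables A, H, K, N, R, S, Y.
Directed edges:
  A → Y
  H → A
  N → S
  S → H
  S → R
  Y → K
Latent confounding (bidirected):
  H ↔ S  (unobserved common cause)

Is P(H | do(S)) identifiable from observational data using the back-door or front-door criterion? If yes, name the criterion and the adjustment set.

P(H|do(S)): not identifiable (no BD/FD set).

desc(S)\{S}={A,H,K,R,Y}; candidates ⊆ {N}.
S↔H: latent back-door arc(s) into S.
size 0: {}; under {} S still reaches {A,H,K,N,Y} ∋ H.
size 1: {N}; under {N} S still reaches {A,H,K,Y} ∋ H.
S↔H cannot be blocked by any observed set — no back-door set.
No mediator lies on a directed S→…→H path.
Neither criterion identifies P(H|do(S)) in this graph.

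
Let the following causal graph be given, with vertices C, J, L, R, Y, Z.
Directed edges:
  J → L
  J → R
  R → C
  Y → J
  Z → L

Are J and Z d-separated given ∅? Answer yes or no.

Bayes-Ball from J | ∅ reaches {C,L,R,Y}.
Z ∉ reach(J|∅) ⇒ J ⊥ Z | ∅.

Yes — J ⊥ Z | ∅.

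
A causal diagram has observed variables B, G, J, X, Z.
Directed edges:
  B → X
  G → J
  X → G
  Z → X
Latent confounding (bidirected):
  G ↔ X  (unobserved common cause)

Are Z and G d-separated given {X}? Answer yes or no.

Bayes-Ball from Z | {X} reaches {B,G,J}.
G ∈ reach(Z|{X}) ⇒ Z ⊥̸ G | {X}.

No — Z and G are d-connected given {X}.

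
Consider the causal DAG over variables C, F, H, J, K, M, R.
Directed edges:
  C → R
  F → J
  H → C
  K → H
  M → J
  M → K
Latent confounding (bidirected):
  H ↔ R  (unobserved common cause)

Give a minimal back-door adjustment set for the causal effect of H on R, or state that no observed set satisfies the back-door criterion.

desc(H)\{H}={C,R}; candidates ⊆ {F,J,K,M}.
H↔R: latent back-door arc(s) into H.
size 0: {}; under {} H still reaches {J,K,M,R} ∋ R.
size 1: {F}, {J}, {K} …(+1); under {F} H still reaches {J,K,M,R} ∋ R.
size 2: {F,J}, {F,K}, {F,M} …(+3); under {F,J} H still reaches {K,M,R} ∋ R.
H↔R cannot be blocked by any observed set — no back-door set.

H→R: no observed back-door set.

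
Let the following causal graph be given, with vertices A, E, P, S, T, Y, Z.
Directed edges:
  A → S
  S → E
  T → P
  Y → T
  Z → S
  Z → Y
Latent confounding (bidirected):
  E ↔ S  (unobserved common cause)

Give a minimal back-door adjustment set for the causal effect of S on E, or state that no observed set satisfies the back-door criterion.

S→E: no observed back-door set.

desc(S)\{S}={E}; candidates ⊆ {A,P,T,Y,Z}.
S↔E: latent back-door arc(s) into S.
size 0: {}; under {} S still reaches {A,E,P,T,Y,Z} ∋ E.
size 1: {A}, {P}, {T} …(+2); under {A} S still reaches {E,P,T,Y,Z} ∋ E.
size 2: {A,P}, {A,T}, {A,Y} …(+7); under {A,P} S still reaches {E,T,Y,Z} ∋ E.
S↔E cannot be blocked by any observed set — no back-door set.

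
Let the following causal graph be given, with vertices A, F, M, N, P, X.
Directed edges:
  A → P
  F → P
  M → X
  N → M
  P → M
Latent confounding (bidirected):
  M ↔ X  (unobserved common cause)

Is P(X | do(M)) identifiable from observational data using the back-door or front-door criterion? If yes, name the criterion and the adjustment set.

desc(M)\{M}={X}; candidates ⊆ {A,F,N,P}.
M↔X: latent back-door arc(s) into M.
size 0: {}; under {} M still reaches {A,F,N,P,X} ∋ X.
size 1: {A}, {F}, {N} …(+1); under {A} M still reaches {F,N,P,X} ∋ X.
size 2: {A,F}, {A,N}, {A,P} …(+3); under {A,F} M still reaches {N,P,X} ∋ X.
M↔X cannot be blocked by any observed set — no back-door set.
No mediator lies on a directed M→…→X path.
Neither criterion identifies P(X|do(M)) in this graph.

P(X|do(M)): not identifiable (no BD/FD set).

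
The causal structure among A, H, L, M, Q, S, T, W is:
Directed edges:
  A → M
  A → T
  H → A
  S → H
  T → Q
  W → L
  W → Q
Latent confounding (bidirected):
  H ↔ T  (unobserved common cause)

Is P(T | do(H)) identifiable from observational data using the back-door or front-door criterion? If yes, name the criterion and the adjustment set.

P(T|do(H)): frontdoor, adjust for {A}.

desc(H)\{H}={A,M,Q,T}; candidates ⊆ {L,S,W}.
H↔T: latent back-door arc(s) into H.
size 0: {}; under {} H still reaches {Q,S,T} ∋ T.
size 1: {L}, {S}, {W}; under {L} H still reaches {Q,S,T} ∋ T.
size 2: {L,S}, {L,W}, {S,W}; under {L,S} H still reaches {Q,T} ∋ T.
H↔T cannot be blocked by any observed set — no back-door set.
{A}: (i) intercepts every directed H→T path; (ii) no back-door H→{A}; (iii) {H} blocks every back-door {A}→T. Front-door holds.
P(T|do(H)) = Σ_{A} P(A|H) Σ_{H'} P(T|A,H')P(H').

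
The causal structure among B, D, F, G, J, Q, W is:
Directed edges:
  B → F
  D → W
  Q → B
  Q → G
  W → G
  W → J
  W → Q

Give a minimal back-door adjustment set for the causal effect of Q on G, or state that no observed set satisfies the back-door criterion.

desc(Q)\{Q}={B,F,G}; candidates ⊆ {D,J,W}.
size 0: {}; under {} Q still reaches {D,G,J,W} ∋ G.
{W}: Q⊥G given {W} in G with Q→· removed — back-door holds.

Q→G: minimal back-door set {W}.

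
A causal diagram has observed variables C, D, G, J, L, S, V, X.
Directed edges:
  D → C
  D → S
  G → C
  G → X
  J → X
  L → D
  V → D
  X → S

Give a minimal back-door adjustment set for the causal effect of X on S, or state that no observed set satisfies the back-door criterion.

X→S: minimal back-door set ∅.

desc(X)\{X}={S}; candidates ⊆ {C,D,G,J,L,V}.
∅: X⊥S given ∅ in G with X→· removed — back-door holds.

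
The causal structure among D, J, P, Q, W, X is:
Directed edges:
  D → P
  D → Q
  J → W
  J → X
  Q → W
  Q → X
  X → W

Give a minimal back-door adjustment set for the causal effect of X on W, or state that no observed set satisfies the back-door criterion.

desc(X)\{X}={W}; candidates ⊆ {D,J,P,Q}.
size 0: {}; under {} X still reaches {D,J,P,Q,W} ∋ W.
size 1: {D}, {J}, {P} …(+1); under {D} X still reaches {J,Q,W} ∋ W.
{J,Q}: X⊥W given {J,Q} in G with X→· removed — back-door holds.

X→W: minimal back-door set {J, Q}.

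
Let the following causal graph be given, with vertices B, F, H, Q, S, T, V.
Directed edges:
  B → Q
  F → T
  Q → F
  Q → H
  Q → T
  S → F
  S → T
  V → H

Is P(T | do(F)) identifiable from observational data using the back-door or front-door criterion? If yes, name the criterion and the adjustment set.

desc(F)\{F}={T}; candidates ⊆ {B,H,Q,S,V}.
size 0: {}; under {} F still reaches {B,H,Q,S,T} ∋ T.
size 1: {B}, {H}, {Q} …(+2); under {B} F still reaches {H,Q,S,T} ∋ T.
{Q,S}: F⊥T given {Q,S} in G with F→· removed — back-door holds.
P(T|do(F)) = Σ_{Q,S} P(T|F,Q,S)·P(Q,S).

P(T|do(F)): backdoor, adjust for {Q, S}.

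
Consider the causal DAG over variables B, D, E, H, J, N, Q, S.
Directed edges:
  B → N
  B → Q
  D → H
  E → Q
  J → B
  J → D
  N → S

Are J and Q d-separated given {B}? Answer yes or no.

Bayes-Ball from J | {B} reaches {D,H}.
Q ∉ reach(J|{B}) ⇒ J ⊥ Q | {B}.

Yes — J ⊥ Q | {B}.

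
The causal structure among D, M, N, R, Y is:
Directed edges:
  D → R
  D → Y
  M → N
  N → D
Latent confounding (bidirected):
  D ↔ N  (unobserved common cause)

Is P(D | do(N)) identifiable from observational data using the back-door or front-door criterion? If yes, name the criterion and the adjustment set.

desc(N)\{N}={D,R,Y}; candidates ⊆ {M}.
N↔D: latent back-door arc(s) into N.
size 0: {}; under {} N still reaches {D,M,R,Y} ∋ D.
size 1: {M}; under {M} N still reaches {D,R,Y} ∋ D.
N↔D cannot be blocked by any observed set — no back-door set.
No mediator lies on a directed N→…→D path.
Neither criterion identifies P(D|do(N)) in this graph.

P(D|do(N)): not identifiable (no BD/FD set).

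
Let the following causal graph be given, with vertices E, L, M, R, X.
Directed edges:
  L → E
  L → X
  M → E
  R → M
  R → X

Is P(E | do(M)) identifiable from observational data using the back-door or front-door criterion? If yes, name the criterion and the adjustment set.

desc(M)\{M}={E}; candidates ⊆ {L,R,X}.
∅: M⊥E given ∅ in G with M→· removed — back-door holds.
P(E|do(M)) = P(E|M) — no adjustment needed.

P(E|do(M)): backdoor, adjust for ∅.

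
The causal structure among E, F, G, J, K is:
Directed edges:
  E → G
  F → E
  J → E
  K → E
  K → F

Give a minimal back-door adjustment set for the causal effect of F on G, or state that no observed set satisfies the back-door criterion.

F→G: minimal back-door set {K}.

desc(F)\{F}={E,G}; candidates ⊆ {J,K}.
size 0: {}; under {} F still reaches {E,G,K} ∋ G.
{K}: F⊥G given {K} in G with F→· removed — back-door holds.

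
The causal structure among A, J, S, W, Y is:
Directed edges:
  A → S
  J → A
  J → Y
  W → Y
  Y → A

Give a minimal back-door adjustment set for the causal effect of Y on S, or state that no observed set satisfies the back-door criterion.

Y→S: minimal back-door set {J}.

desc(Y)\{Y}={A,S}; candidates ⊆ {J,W}.
size 0: {}; under {} Y still reaches {A,J,S,W} ∋ S.
{J}: Y⊥S given {J} in G with Y→· removed — back-door holds.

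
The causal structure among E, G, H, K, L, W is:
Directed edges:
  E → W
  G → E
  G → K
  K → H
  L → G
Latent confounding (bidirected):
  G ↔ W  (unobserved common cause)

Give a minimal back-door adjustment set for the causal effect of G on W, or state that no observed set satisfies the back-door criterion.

G→W: no observed back-door set.

desc(G)\{G}={E,H,K,W}; candidates ⊆ {L}.
G↔W: latent back-door arc(s) into G.
size 0: {}; under {} G still reaches {L,W} ∋ W.
size 1: {L}; under {L} G still reaches {W} ∋ W.
G↔W cannot be blocked by any observed set — no back-door set.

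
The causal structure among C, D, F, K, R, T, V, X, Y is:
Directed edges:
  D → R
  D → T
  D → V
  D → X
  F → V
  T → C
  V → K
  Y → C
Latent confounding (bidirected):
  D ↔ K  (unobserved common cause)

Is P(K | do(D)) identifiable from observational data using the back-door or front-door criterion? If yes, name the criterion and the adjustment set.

desc(D)\{D}={C,K,R,T,V,X}; candidates ⊆ {F,Y}.
D↔K: latent back-door arc(s) into D.
size 0: {}; under {} D still reaches {K} ∋ K.
size 1: {F}, {Y}; under {F} D still reaches {K} ∋ K.
size 2: {F,Y}; under {F,Y} D still reaches {K} ∋ K.
D↔K cannot be blocked by any observed set — no back-door set.
{V}: (i) intercepts every directed D→K path; (ii) no back-door D→{V}; (iii) {D} blocks every back-door {V}→K. Front-door holds.
P(K|do(D)) = Σ_{V} P(V|D) Σ_{D'} P(K|V,D')P(D').

P(K|do(D)): frontdoor, adjust for {V}.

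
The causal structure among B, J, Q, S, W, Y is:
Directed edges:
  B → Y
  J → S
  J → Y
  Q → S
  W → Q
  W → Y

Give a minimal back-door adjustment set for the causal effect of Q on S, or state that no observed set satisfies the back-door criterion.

desc(Q)\{Q}={S}; candidates ⊆ {B,J,W,Y}.
∅: Q⊥S given ∅ in G with Q→· removed — back-door holds.

Q→S: minimal back-door set ∅.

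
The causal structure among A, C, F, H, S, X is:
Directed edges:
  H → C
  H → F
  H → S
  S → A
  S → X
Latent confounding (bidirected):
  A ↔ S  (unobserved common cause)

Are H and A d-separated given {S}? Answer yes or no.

Bayes-Ball from H | {S} reaches {A,C,F}.
A ∈ reach(H|{S}) ⇒ H ⊥̸ A | {S}.

No — H and A are d-connected given {S}.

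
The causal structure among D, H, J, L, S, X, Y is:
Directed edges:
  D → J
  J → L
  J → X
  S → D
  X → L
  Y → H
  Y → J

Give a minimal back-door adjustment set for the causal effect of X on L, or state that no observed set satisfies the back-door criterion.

desc(X)\{X}={L}; candidates ⊆ {D,H,J,S,Y}.
size 0: {}; under {} X still reaches {D,H,J,L,S,Y} ∋ L.
{J}: X⊥L given {J} in G with X→· removed — back-door holds.

X→L: minimal back-door set {J}.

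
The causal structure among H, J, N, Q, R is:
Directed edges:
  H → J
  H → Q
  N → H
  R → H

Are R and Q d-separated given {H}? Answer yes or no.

Yes — R ⊥ Q | {H}.

Bayes-Ball from R | {H} reaches {N}.
Q ∉ reach(R|{H}) ⇒ R ⊥ Q | {H}.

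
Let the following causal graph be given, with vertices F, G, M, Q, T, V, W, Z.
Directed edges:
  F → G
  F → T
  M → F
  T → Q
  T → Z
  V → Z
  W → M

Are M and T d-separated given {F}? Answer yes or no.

Yes — M ⊥ T | {F}.

Bayes-Ball from M | {F} reaches {W}.
T ∉ reach(M|{F}) ⇒ M ⊥ T | {F}.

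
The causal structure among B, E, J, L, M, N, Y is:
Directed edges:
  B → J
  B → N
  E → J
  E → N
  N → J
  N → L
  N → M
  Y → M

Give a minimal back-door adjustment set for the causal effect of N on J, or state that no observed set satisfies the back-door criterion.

desc(N)\{N}={J,L,M}; candidates ⊆ {B,E,Y}.
size 0: {}; under {} N still reaches {B,E,J} ∋ J.
size 1: {B}, {E}, {Y}; under {B} N still reaches {E,J} ∋ J.
{B,E}: N⊥J given {B,E} in G with N→· removed — back-door holds.

N→J: minimal back-door set {B, E}.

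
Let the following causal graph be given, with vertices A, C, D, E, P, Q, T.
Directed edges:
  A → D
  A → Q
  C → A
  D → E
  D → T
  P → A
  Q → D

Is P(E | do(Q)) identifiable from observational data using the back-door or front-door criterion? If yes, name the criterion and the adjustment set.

desc(Q)\{Q}={D,E,T}; candidates ⊆ {A,C,P}.
size 0: {}; under {} Q still reaches {A,C,D,E,P,T} ∋ E.
{A}: Q⊥E given {A} in G with Q→· removed — back-door holds.
P(E|do(Q)) = Σ_{A} P(E|Q,A)·P(A).

P(E|do(Q)): backdoor, adjust for {A}.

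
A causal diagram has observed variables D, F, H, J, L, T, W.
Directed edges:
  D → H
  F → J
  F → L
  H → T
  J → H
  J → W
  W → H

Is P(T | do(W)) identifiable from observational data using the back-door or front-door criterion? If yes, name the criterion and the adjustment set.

desc(W)\{W}={H,T}; candidates ⊆ {D,F,J,L}.
size 0: {}; under {} W still reaches {F,H,J,L,T} ∋ T.
{J}: W⊥T given {J} in G with W→· removed — back-door holds.
P(T|do(W)) = Σ_{J} P(T|W,J)·P(J).

P(T|do(W)): backdoor, adjust for {J}.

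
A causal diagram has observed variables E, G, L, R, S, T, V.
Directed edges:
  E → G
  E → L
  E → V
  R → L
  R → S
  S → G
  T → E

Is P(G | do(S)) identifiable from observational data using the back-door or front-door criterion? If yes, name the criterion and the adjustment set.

P(G|do(S)): backdoor, adjust for ∅.

desc(S)\{S}={G}; candidates ⊆ {E,L,R,T,V}.
∅: S⊥G given ∅ in G with S→· removed — back-door holds.
P(G|do(S)) = P(G|S) — no adjustment needed.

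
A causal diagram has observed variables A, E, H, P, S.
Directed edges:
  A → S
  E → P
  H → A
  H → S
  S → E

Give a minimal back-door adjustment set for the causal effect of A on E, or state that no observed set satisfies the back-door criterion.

desc(A)\{A}={E,P,S}; candidates ⊆ {H}.
size 0: {}; under {} A still reaches {E,H,P,S} ∋ E.
{H}: A⊥E given {H} in G with A→· removed — back-door holds.

A→E: minimal back-door set {H}.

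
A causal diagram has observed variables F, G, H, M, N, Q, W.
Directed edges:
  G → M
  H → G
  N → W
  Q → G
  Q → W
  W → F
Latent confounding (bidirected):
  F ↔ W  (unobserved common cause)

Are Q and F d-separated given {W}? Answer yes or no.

No — Q and F are d-connected given {W}.

Bayes-Ball from Q | {W} reaches {F,G,M,N}.
F ∈ reach(Q|{W}) ⇒ Q ⊥̸ F | {W}.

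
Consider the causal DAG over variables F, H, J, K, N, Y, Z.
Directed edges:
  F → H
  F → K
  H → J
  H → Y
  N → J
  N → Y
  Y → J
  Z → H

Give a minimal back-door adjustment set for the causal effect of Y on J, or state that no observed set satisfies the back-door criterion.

Y→J: minimal back-door set {H, N}.

desc(Y)\{Y}={J}; candidates ⊆ {F,H,K,N,Z}.
size 0: {}; under {} Y still reaches {F,H,J,K,N,Z} ∋ J.
size 1: {F}, {H}, {K} …(+2); under {F} Y still reaches {H,J,N,Z} ∋ J.
{H,N}: Y⊥J given {H,N} in G with Y→· removed — back-door holds.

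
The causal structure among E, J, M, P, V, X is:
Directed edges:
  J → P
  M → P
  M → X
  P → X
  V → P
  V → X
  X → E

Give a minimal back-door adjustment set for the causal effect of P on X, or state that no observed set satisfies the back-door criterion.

desc(P)\{P}={E,X}; candidates ⊆ {J,M,V}.
size 0: {}; under {} P still reaches {E,J,M,V,X} ∋ X.
size 1: {J}, {M}, {V}; under {J} P still reaches {E,M,V,X} ∋ X.
{M,V}: P⊥X given {M,V} in G with P→· removed — back-door holds.

P→X: minimal back-door set {M, V}.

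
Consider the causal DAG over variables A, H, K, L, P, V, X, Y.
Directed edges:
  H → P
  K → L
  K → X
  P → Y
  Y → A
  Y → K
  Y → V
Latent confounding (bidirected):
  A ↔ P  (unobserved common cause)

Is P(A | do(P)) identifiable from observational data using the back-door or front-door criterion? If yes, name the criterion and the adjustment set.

P(A|do(P)): frontdoor, adjust for {Y}.

desc(P)\{P}={A,K,L,V,X,Y}; candidates ⊆ {H}.
P↔A: latent back-door arc(s) into P.
size 0: {}; under {} P still reaches {A,H} ∋ A.
size 1: {H}; under {H} P still reaches {A} ∋ A.
P↔A cannot be blocked by any observed set — no back-door set.
{Y}: (i) intercepts every directed P→A path; (ii) no back-door P→{Y}; (iii) {P} blocks every back-door {Y}→A. Front-door holds.
P(A|do(P)) = Σ_{Y} P(Y|P) Σ_{P'} P(A|Y,P')P(P').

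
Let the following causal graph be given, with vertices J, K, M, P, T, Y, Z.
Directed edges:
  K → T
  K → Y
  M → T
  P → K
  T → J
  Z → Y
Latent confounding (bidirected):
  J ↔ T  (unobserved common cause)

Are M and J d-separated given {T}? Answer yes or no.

No — M and J are d-connected given {T}.

Bayes-Ball from M | {T} reaches {J,K,P,Y}.
J ∈ reach(M|{T}) ⇒ M ⊥̸ J | {T}.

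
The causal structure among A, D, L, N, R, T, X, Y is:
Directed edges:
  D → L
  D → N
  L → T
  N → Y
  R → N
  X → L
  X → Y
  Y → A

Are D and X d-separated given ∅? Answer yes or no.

Bayes-Ball from D | ∅ reaches {A,L,N,T,Y}.
X ∉ reach(D|∅) ⇒ D ⊥ X | ∅.

Yes — D ⊥ X | ∅.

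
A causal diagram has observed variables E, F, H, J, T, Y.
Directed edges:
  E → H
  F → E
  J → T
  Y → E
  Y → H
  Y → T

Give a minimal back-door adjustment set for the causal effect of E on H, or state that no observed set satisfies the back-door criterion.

E→H: minimal back-door set {Y}.

desc(E)\{E}={H}; candidates ⊆ {F,J,T,Y}.
size 0: {}; under {} E still reaches {F,H,T,Y} ∋ H.
{Y}: E⊥H given {Y} in G with E→· removed — back-door holds.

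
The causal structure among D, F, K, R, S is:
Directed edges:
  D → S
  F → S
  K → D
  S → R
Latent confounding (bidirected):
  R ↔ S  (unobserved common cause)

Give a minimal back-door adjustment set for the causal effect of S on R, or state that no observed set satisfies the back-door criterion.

S→R: no observed back-door set.

desc(S)\{S}={R}; candidates ⊆ {D,F,K}.
S↔R: latent back-door arc(s) into S.
size 0: {}; under {} S still reaches {D,F,K,R} ∋ R.
size 1: {D}, {F}, {K}; under {D} S still reaches {F,R} ∋ R.
size 2: {D,F}, {D,K}, {F,K}; under {D,F} S still reaches {R} ∋ R.
S↔R cannot be blocked by any observed set — no back-door set.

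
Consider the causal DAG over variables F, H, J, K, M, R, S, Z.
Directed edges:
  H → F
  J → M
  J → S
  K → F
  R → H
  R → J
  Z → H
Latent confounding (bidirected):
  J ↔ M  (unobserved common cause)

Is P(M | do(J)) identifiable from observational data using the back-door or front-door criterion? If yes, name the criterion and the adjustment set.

desc(J)\{J}={M,S}; candidates ⊆ {F,H,K,R,Z}.
J↔M: latent back-door arc(s) into J.
size 0: {}; under {} J still reaches {F,H,M,R} ∋ M.
size 1: {F}, {H}, {K} …(+2); under {F} J still reaches {H,K,M,R,Z} ∋ M.
size 2: {F,H}, {F,K}, {F,R} …(+7); under {F,H} J still reaches {M,R,Z} ∋ M.
J↔M cannot be blocked by any observed set — no back-door set.
No mediator lies on a directed J→…→M path.
Neither criterion identifies P(M|do(J)) in this graph.

P(M|do(J)): not identifiable (no BD/FD set).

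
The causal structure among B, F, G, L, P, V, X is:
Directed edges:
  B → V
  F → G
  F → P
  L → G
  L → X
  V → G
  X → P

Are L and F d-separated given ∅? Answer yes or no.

Bayes-Ball from L | ∅ reaches {G,P,X}.
F ∉ reach(L|∅) ⇒ L ⊥ F | ∅.

Yes — L ⊥ F | ∅.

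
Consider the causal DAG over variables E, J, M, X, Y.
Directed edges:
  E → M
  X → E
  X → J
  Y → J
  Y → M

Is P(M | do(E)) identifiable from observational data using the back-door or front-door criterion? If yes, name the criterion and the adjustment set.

P(M|do(E)): backdoor, adjust for ∅.

desc(E)\{E}={M}; candidates ⊆ {J,X,Y}.
∅: E⊥M given ∅ in G with E→· removed — back-door holds.
P(M|do(E)) = P(M|E) — no adjustment needed.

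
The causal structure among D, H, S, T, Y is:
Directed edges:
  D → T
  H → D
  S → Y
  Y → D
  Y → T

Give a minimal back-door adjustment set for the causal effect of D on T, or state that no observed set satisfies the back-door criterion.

desc(D)\{D}={T}; candidates ⊆ {H,S,Y}.
size 0: {}; under {} D still reaches {H,S,T,Y} ∋ T.
{Y}: D⊥T given {Y} in G with D→· removed — back-door holds.

D→T: minimal back-door set {Y}.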